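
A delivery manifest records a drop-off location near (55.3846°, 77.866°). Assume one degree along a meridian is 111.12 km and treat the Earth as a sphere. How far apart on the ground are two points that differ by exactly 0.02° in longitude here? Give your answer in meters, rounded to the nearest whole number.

0.02° of longitude at 55.3846° is 0.02 × 111120 × cos 55.3846° ≈ 0.02 × 63123.4 = 1262.47 m.

1262 meters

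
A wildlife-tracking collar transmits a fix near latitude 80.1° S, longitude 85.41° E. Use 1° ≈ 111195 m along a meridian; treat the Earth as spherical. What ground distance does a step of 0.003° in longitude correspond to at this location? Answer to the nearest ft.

188 ft

One degree of longitude here spans 111195 × cos 80.1° = 111195 × 0.1719 ≈ 19117.7 m; 0.003° of that is 57.353 m.
In feet: 57.353 m ÷ 0.3048 ≈ 188.17 ft.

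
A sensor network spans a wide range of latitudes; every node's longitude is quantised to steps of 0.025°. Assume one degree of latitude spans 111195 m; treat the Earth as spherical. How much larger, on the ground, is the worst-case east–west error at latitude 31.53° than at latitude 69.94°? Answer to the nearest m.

With a 0.025° grid the true value lies within half a step, ±0.025°/2 = ±0.0125°, of the stored one.
Error at 31.53° = 0.0125° × 111195 × cos 31.53° ≈ 1389.9 × 0.8524 = 1184.7 m.
At 69.94°: 0.0125° × 111195 × cos 69.94° = 0.0125 × 111195 × 0.3430 ≈ 476.75 m.
Difference: 1184.7 − 476.75 = 707.98 m.

708 m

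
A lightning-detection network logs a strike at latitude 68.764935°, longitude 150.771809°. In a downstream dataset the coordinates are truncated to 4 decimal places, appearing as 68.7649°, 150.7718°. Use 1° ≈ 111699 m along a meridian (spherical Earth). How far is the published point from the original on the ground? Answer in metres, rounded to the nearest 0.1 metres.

Δlat = 68.764935 − 68.7649 = +0.000035°; Δlon = 150.771809 − 150.7718 = +0.000009°.
N–S: 0.000035° × 111699 m/° = 3.90946 m.
East–west at this latitude: 0.000009° × 111699 × cos 68.7649° ≈ 0.000009 × 40456.9 = 0.364112 m.
Hypotenuse of the two orthogonal shifts: √(3.90946² + 0.364112²) = 3.92638 m.

3.9 metres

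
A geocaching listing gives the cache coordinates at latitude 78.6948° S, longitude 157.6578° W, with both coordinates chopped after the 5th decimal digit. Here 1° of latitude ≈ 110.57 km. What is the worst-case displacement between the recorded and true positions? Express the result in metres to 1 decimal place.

Truncating at 5 decimal places can drop up to a full unit in the last place, so each coordinate may be off by as much as 1e-05°.
N–S: 1e-05° × 110570 m/° = 1.1057 m.
East–west component at 78.6948°: 1e-05° × 110570 × cos 78.6948° ≈ 1e-05 × 21675.6 ≈ 0.216756 m.
Combining orthogonally: (1.1057² + 0.216756²)^½ ≈ 1.12675 m.

1.1 metres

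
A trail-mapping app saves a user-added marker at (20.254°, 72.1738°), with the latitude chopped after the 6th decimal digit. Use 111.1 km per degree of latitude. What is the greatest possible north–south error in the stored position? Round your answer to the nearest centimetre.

11 centimetres

Truncating at 6 decimal places can drop up to a full unit in the last place, so the latitude may be off by as much as 1e-06°.
North–south distance: 1e-06° × 111100 m/° = 0.1111 m.
That is 0.1111 m = 11.11 cm.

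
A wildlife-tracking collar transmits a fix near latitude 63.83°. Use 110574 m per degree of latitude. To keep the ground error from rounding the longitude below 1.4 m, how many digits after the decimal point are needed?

At 63.83° one degree of longitude covers 110574 × cos 63.83° ≈ 110574 × 0.4410 ≈ 48767.1 m.
With N decimal places the half-ulp bound is 0.5·10⁻ᴺ°, or 0.5·10⁻ᴺ × 48767.1 m on the ground.
Setting 24383.6 × 10⁻ᴺ ≤ 1.4 gives 10ᴺ ≥ 1.742e+04, i.e. N ≥ 4.24.
N = 4 would give 2.44 m (too coarse); N = 5 gives 0.244 m ≤ 1.4 m.

5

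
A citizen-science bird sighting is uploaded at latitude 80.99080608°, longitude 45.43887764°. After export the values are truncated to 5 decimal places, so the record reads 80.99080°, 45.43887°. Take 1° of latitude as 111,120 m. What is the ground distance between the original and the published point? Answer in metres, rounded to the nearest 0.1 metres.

0.7 metres

The latitude changed by +0.00000608° and the longitude by +0.00000764°.
North–south shift: 0.00000608 × 111120 = 0.67561 m.
East–west at this latitude: 0.00000764° × 111120 × cos 80.9908° ≈ 0.00000764 × 17400.6 = 0.132941 m.
Hypotenuse of the two orthogonal shifts: √(0.67561² + 0.132941²) = 0.688565 m.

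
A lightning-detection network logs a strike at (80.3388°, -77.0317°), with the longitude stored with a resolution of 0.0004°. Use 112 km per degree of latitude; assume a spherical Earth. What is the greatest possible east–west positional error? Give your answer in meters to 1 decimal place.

With a 0.0004° grid the true value lies within half a step, ±0.0004°/2 = ±0.0002°, of the stored one.
One degree of longitude at 80.3388° is 112000 × cos 80.3388° ≈ 112000 × 0.1678 = 18796 m.
So at most 0.0002° × 18796 ≈ 3.75921 m east–west.

3.8 meters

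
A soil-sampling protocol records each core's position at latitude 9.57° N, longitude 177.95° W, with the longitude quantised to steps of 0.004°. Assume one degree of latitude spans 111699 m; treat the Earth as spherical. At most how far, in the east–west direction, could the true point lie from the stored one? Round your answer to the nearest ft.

With a 0.004° grid the true value lies within half a step, ±0.004°/2 = ±0.002°, of the stored one.
One degree of longitude at 9.57° is 111699 × cos 9.57° ≈ 111699 × 0.9861 = 110145 m.
So at most 0.002° × 110145 ≈ 220.289 m east–west.
Converting: 220.289 m × 3.2808 ft/m ≈ 722.73 ft.

723 ft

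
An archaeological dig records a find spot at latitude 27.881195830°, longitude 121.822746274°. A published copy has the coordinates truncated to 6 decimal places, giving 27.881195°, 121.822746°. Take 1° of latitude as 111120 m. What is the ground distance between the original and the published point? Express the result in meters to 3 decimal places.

The latitude changed by +0.000000830° and the longitude by +0.000000274°.
North–south shift: 0.000000830 × 111120 = 0.0922296 m.
E–W at 27.8812°: 0.000000274° × 111120 × cos 27.8812° = 0.000000274 × 111120 × 0.8839 ≈ 0.0269126 m.
Distance: √(0.0922296² + 0.0269126²) ≈ 0.0960759 m.

0.096 meters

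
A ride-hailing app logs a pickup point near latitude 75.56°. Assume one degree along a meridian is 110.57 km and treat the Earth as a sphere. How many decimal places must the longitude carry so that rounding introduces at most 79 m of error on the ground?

3 decimal places

At 75.56° one degree of longitude covers 110570 × cos 75.56° ≈ 110570 × 0.2494 ≈ 27572.4 m.
With N decimal places the half-ulp bound is 0.5·10⁻ᴺ°, or 0.5·10⁻ᴺ × 27572.4 m on the ground.
Need 0.5 × 27572.4 × 10⁻ᴺ ≤ 79 → 10⁻ᴺ ≤ 5.730e-03, so N ≥ 2.24.
So 3 decimal places suffice (13.8 m); 2 would allow up to 138 m.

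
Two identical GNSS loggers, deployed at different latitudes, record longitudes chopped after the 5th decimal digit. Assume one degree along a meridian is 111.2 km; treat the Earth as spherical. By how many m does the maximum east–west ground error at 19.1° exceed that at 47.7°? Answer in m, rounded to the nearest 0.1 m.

0.3 m

Truncating at 5 decimal places can drop up to a full unit in the last place, so the longitude may be off by as much as 1e-05°.
Error at 19.1° = 1e-05° × 111200 × cos 19.1° ≈ 1.112 × 0.9449 = 1.0508 m.
Error at 47.7° = 1e-05° × 111200 × cos 47.7° ≈ 1.112 × 0.6730 = 0.74839 m.
So the lower-latitude error exceeds the higher by 1.0508 − 0.74839 = 0.30239 m.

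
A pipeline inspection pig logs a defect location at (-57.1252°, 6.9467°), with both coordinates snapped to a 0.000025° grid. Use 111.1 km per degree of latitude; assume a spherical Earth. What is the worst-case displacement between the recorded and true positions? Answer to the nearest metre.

2 metres

With a 0.000025° grid the true value lies within half a step, ±0.000025°/2 = ±1.25e-05°, of the stored one.
North–south component: 1.25e-05° × 111100 = 1.38875 m.
Longitude error → 1.25e-05 × 111100 × cos 57.1252° = 1.25e-05 × 111100 × 0.5428 ≈ 0.753821 m.
Combining orthogonally: (1.38875² + 0.753821²)^½ ≈ 1.58015 m.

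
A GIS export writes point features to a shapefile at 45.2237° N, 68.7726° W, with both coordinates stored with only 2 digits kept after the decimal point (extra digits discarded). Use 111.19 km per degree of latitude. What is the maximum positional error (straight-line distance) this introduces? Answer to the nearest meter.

1360 meters

Truncating at 2 decimal places can drop up to a full unit in the last place, so each coordinate may be off by as much as 0.01°.
North–south component: 0.01° × 111190 = 1111.9 m.
East–west component at 45.2237°: 0.01° × 111190 × cos 45.2237° ≈ 0.01 × 78315.6 ≈ 783.156 m.
Combining orthogonally: (1111.9² + 783.156²)^½ ≈ 1360.02 m.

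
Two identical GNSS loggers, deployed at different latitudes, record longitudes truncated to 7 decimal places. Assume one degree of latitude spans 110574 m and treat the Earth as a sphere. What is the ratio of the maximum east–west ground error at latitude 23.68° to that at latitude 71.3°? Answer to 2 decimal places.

2.86

Truncating at 7 decimal places can drop up to a full unit in the last place, so the longitude may be off by as much as 1e-07°.
At 23.68°: 1e-07° × 110574 × cos 23.68° = 1e-07 × 110574 × 0.9158 ≈ 0.010126 m.
At 71.3°: 1e-07° × 110574 × cos 71.3° = 1e-07 × 110574 × 0.3206 ≈ 0.0035451 m.
The ratio reduces to cos 23.68° / cos 71.3° = 0.9158/0.3206 ≈ 2.8564.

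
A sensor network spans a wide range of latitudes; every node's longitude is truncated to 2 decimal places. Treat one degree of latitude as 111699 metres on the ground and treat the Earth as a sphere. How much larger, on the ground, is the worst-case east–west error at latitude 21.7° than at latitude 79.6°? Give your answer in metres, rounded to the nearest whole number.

Truncating at 2 decimal places can drop up to a full unit in the last place, so the longitude may be off by as much as 0.01°.
Error at 21.7° = 0.01° × 111699 × cos 21.7° ≈ 1117 × 0.9291 = 1037.8 m.
Error at 79.6° = 0.01° × 111699 × cos 79.6° ≈ 1117 × 0.1805 = 201.64 m.
So the lower-latitude error exceeds the higher by 1037.8 − 201.64 = 836.19 m.

836 metres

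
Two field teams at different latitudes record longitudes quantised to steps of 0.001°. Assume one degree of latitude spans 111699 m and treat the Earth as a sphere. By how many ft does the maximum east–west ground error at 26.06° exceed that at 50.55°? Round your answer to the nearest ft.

With a 0.001° grid the true value lies within half a step, ±0.001°/2 = ±0.0005°, of the stored one.
At 26.06°: 0.0005° × 111699 × cos 26.06° = 0.0005 × 111699 × 0.8983 ≈ 50.172 m.
At 50.55°: 0.0005° × 111699 × cos 50.55° = 0.0005 × 111699 × 0.6354 ≈ 35.487 m.
So the lower-latitude error exceeds the higher by 50.172 − 35.487 = 14.685 m.
Converting: 14.6845 m × 3.2808 ft/m ≈ 48.178 ft.

48 ft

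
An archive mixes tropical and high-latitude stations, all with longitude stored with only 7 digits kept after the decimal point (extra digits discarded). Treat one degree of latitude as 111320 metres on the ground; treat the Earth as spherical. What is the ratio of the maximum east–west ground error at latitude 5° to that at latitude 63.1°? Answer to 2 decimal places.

2.20

Truncating at 7 decimal places can drop up to a full unit in the last place, so the longitude may be off by as much as 1e-07°.
Error at 5° = 1e-07° × 111320 × cos 5° ≈ 0.011132 × 0.9962 = 0.01109 m.
Error at 63.1° = 1e-07° × 111320 × cos 63.1° ≈ 0.011132 × 0.4524 = 0.0050365 m.
The ratio reduces to cos 5° / cos 63.1° = 0.9962/0.4524 ≈ 2.2019.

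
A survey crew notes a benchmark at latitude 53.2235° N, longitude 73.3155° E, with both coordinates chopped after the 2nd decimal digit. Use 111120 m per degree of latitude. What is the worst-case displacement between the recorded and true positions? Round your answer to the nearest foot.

4249 feet

Truncating at 2 decimal places can drop up to a full unit in the last place, so each coordinate may be off by as much as 0.01°.
N–S: 0.01° × 111120 m/° = 1111.2 m.
Longitude error → 0.01 × 111120 × cos 53.2235° = 0.01 × 111120 × 0.5987 ≈ 665.27 m.
Worst case both components are at the extreme and orthogonal: √(1111.2² + 665.27²) ≈ 1295.13 m.
Converting: 1295.13 m × 3.2808 ft/m ≈ 4249.1 ft.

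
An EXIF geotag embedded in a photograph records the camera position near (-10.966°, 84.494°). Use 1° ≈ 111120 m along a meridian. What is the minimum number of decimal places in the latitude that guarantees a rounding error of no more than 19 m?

4 decimal places

One degree of latitude covers 111120 m.
Rounding to N decimal places gives at most 0.5 × 10⁻ᴺ degrees of error, i.e. 0.5 × 10⁻ᴺ × 111120 m.
Need 0.5 × 111120 × 10⁻ᴺ ≤ 19 → 10⁻ᴺ ≤ 3.420e-04, so N ≥ 3.47.
So 4 decimal places suffice (5.56 m); 3 would allow up to 55.6 m.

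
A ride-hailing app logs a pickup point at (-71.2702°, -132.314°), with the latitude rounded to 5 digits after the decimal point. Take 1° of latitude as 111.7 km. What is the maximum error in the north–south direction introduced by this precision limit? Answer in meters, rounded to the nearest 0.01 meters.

Rounding to 5 decimal places leaves the latitude within ±5e-06° of the true value.
Along the meridian that is 5e-06° × 111700 m/° = 0.5585 m.

0.56 meters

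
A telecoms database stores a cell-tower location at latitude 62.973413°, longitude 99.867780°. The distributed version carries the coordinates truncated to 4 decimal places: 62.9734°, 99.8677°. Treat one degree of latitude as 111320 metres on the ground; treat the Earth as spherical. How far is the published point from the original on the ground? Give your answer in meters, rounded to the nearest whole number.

Δlat = 62.973413 − 62.9734 = +0.000013°; Δlon = 99.867780 − 99.8677 = +0.000080°.
North–south shift: 0.000013 × 111320 = 1.44716 m.
E–W at 62.9734°: 0.000080° × 111320 × cos 62.9734° = 0.000080 × 111320 × 0.4544 ≈ 4.04674 m.
Distance: √(1.44716² + 4.04674²) ≈ 4.29772 m.

4 meters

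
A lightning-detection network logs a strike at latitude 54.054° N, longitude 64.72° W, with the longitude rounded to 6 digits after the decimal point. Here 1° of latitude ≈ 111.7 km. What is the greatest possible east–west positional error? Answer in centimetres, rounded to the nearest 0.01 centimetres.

3.28 centimetres

Rounding to 6 decimal places leaves the longitude within ±5e-07° of the true value.
One degree of longitude at 54.054° is 111700 × cos 54.054° ≈ 111700 × 0.5870 = 65570.4 m.
Maximum E–W displacement: 5e-07 × 65570.4 = 0.0327852 m.
That is 0.0327852 m = 3.2785 cm.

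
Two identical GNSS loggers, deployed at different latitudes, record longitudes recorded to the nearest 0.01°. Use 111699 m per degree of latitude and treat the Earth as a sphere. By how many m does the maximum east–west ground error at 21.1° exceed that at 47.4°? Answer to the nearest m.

Rounding to 2 decimal places leaves the longitude within ±0.005° of the true value.
Error at 21.1° = 0.005° × 111699 × cos 21.1° ≈ 558.5 × 0.9330 = 521.05 m.
At 47.4°: 0.005° × 111699 × cos 47.4° = 0.005 × 111699 × 0.6769 ≈ 378.03 m.
So the lower-latitude error exceeds the higher by 521.05 − 378.03 = 143.02 m.

143 m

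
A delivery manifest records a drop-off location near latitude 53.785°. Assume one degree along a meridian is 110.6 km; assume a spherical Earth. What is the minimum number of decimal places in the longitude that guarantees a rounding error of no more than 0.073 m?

6 decimal places

At 53.785° one degree of longitude covers 110600 × cos 53.785° ≈ 110600 × 0.5908 ≈ 65344.4 m.
With N decimal places the half-ulp bound is 0.5·10⁻ᴺ°, or 0.5·10⁻ᴺ × 65344.4 m on the ground.
Need 0.5 × 65344.4 × 10⁻ᴺ ≤ 0.073 → 10⁻ᴺ ≤ 2.234e-06, so N ≥ 5.65.
At 5 places the error can reach 0.327 m, but 6 places keeps it to 0.0327 m.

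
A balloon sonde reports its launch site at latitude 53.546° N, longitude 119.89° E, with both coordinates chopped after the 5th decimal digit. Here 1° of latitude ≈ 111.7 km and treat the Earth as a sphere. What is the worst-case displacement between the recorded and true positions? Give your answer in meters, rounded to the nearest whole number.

1 meters

Truncating at 5 decimal places can drop up to a full unit in the last place, so each coordinate may be off by as much as 1e-05°.
Latitude error → 1e-05 × 111700 = 1.117 m along the meridian.
E–W at 53.546°: 1e-05° × 111700 × cos 53.546° = 1e-05 × 111700 × 0.5942 ≈ 0.663696 m.
Combining orthogonally: (1.117² + 0.663696²)^½ ≈ 1.2993 m.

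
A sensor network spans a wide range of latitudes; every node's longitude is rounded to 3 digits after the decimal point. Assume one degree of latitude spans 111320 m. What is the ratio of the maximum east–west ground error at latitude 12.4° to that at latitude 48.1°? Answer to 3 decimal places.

Rounding to 3 decimal places leaves the longitude within ±0.0005° of the true value.
Error at 12.4° = 0.0005° × 111320 × cos 12.4° ≈ 55.66 × 0.9767 = 54.362 m.
At 48.1°: 0.0005° × 111320 × cos 48.1° = 0.0005 × 111320 × 0.6678 ≈ 37.172 m.
Ratio: 54.362 / 37.172 = cos 12.4° / cos 48.1° ≈ 1.4625.

1.462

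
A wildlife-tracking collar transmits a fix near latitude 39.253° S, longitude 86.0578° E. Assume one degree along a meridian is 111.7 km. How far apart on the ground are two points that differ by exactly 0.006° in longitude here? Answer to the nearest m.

519 m

One degree of longitude here spans 111700 × cos 39.253° = 111700 × 0.7744 ≈ 86496 m; 0.006° of that is 518.976 m.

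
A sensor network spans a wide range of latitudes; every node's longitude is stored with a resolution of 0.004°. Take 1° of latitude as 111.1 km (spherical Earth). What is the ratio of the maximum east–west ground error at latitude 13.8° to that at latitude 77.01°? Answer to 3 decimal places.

With a 0.004° grid the true value lies within half a step, ±0.004°/2 = ±0.002°, of the stored one.
Error at 13.8° = 0.002° × 111100 × cos 13.8° ≈ 222.2 × 0.9711 = 215.79 m.
At 77.01°: 0.002° × 111100 × cos 77.01° = 0.002 × 111100 × 0.2248 ≈ 49.946 m.
Ratio: 215.79 / 49.946 = cos 13.8° / cos 77.01° ≈ 4.3204.

4.320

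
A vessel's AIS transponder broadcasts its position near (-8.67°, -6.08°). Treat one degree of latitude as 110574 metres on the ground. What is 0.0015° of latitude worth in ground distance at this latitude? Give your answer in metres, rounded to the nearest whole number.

166 metres

0.0015° × 110574 m/° = 165.861 m.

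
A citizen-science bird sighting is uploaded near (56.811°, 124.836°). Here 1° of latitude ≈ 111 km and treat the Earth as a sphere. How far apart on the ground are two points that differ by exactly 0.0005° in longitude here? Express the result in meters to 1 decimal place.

0.0005° of longitude at 56.811° is 0.0005 × 111000 × cos 56.811° ≈ 0.0005 × 60761.7 = 30.3808 m.

30.4 meters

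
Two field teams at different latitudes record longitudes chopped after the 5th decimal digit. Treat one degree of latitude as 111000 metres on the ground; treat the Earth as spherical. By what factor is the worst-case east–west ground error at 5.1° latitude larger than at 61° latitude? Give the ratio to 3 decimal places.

Truncating at 5 decimal places can drop up to a full unit in the last place, so the longitude may be off by as much as 1e-05°.
Error at 5.1° = 1e-05° × 111000 × cos 5.1° ≈ 1.11 × 0.9960 = 1.1056 m.
Error at 61° = 1e-05° × 111000 × cos 61° ≈ 1.11 × 0.4848 = 0.53814 m.
Ratio: 1.1056 / 0.53814 = cos 5.1° / cos 61° ≈ 2.0545.

2.054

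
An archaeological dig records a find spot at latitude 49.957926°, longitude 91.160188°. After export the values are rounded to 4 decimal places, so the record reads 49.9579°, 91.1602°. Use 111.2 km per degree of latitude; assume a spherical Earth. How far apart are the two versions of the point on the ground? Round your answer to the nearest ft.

Δlat = 49.957926 − 49.9579 = +0.000026°; Δlon = 91.160188 − 91.1602 = -0.000012°.
N–S: 0.000026° × 111200 m/° = 2.8912 m.
E–W at 49.9579°: -0.000012° × 111200 × cos 49.9579° = -0.000012 × 111200 × 0.6434 ≈ -0.858487 m.
Combined displacement = (2.8912² + 0.858487²)^½ ≈ 3.01596 m.
In feet: 3.01596 m ÷ 0.3048 ≈ 9.8949 ft.

10 ft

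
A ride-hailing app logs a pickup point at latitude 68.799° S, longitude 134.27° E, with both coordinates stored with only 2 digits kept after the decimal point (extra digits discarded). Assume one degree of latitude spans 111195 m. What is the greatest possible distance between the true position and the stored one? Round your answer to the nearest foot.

3879 feet

Truncating at 2 decimal places can drop up to a full unit in the last place, so each coordinate may be off by as much as 0.01°.
North–south component: 0.01° × 111195 = 1111.95 m.
Longitude error → 0.01 × 111195 × cos 68.799° = 0.01 × 111195 × 0.3616 ≈ 402.127 m.
The two errors are perpendicular, so the maximum displacement is √(1111.95² + 402.127²) ≈ 1182.43 m.
In feet: 1182.43 m ÷ 0.3048 ≈ 3879.4 ft.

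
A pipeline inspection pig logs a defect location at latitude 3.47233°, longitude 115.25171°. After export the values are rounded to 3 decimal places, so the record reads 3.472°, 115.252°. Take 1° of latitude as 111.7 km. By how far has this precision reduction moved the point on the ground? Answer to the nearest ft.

161 ft

The latitude changed by +0.00033° and the longitude by -0.00029°.
N–S: 0.00033° × 111700 m/° = 36.861 m.
East–west at this latitude: -0.00029° × 111700 × cos 3.472° ≈ -0.00029 × 111495 = -32.3335 m.
Distance: √(36.861² + 32.3335²) ≈ 49.0326 m.
In feet: 49.0326 m ÷ 0.3048 ≈ 160.87 ft.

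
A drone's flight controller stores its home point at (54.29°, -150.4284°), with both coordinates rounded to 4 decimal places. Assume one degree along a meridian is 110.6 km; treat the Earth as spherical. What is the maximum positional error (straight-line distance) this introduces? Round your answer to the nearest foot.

21 feet

Rounding to 4 decimal places leaves each coordinate within ±5e-05° of the true value.
Latitude error → 5e-05 × 110600 = 5.53 m along the meridian.
East–west component at 54.29°: 5e-05° × 110600 × cos 54.29° ≈ 5e-05 × 64555.3 ≈ 3.22777 m.
The two errors are perpendicular, so the maximum displacement is √(5.53² + 3.22777²) ≈ 6.40308 m.
In feet: 6.40308 m ÷ 0.3048 ≈ 21.007 ft.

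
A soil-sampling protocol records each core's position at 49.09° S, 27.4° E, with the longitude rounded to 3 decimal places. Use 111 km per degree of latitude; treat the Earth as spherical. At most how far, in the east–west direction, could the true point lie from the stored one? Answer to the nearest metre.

36 metres

Rounding to 3 decimal places leaves the longitude within ±0.0005° of the true value.
At latitude 49.09° a degree of longitude spans 111000 m × cos 49.09° = 111000 × 0.6549 ≈ 72690.9 m.
East–west error: 0.0005° × 72690.9 m/° ≈ 36.3454 m.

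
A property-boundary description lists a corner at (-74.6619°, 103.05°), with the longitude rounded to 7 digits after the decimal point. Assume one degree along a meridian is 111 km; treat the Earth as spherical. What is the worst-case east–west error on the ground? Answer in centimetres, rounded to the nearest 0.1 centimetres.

Rounding to 7 decimal places leaves the longitude within ±5e-08° of the true value.
At latitude 74.6619° a degree of longitude spans 111000 m × cos 74.6619° = 111000 × 0.2645 ≈ 29361.1 m.
Maximum E–W displacement: 5e-08 × 29361.1 = 0.00146805 m.
That is 0.00146805 m = 0.14681 cm.

0.1 centimetres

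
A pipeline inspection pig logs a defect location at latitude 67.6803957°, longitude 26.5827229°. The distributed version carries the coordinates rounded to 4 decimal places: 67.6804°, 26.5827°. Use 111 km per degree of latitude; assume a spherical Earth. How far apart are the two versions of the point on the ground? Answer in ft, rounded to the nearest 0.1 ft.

The latitude changed by -0.0000043° and the longitude by +0.0000229°.
N–S: -0.0000043° × 111000 m/° = -0.4773 m.
East–west at this latitude: 0.0000229° × 111000 × cos 67.6804° ≈ 0.0000229 × 42154.8 = 0.965344 m.
Hypotenuse of the two orthogonal shifts: √(0.4773² + 0.965344²) = 1.0769 m.
Converting: 1.0769 m × 3.2808 ft/m ≈ 3.5331 ft.

3.5 ft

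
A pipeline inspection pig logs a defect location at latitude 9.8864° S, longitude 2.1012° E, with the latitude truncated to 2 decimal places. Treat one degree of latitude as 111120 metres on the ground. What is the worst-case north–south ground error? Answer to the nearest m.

Truncating at 2 decimal places can drop up to a full unit in the last place, so the latitude may be off by as much as 0.01°.
So the N–S error is at most 0.01 × 111120 = 1111.2 m.

1111 m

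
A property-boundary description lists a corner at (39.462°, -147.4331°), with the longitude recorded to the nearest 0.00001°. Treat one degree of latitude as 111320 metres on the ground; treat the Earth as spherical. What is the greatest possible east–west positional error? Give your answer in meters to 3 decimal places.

0.430 meters

Rounding to 5 decimal places leaves the longitude within ±5e-06° of the true value.
At latitude 39.462° a degree of longitude spans 111320 m × cos 39.462° = 111320 × 0.7720 ≈ 85944.2 m.
So at most 5e-06° × 85944.2 ≈ 0.429721 m east–west.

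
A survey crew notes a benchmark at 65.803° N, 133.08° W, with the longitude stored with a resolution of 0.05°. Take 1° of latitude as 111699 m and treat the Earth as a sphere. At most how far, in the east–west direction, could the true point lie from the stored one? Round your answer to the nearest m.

With a 0.05° grid the true value lies within half a step, ±0.05°/2 = ±0.025°, of the stored one.
One degree of longitude at 65.803° is 111699 × cos 65.803° ≈ 111699 × 0.4099 = 45782.7 m.
So at most 0.025° × 45782.7 ≈ 1144.57 m east–west.

1145 m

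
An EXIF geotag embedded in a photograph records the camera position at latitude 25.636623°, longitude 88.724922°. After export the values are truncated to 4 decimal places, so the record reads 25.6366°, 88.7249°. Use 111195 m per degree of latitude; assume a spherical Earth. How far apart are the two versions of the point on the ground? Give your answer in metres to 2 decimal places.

3.38 metres

The latitude changed by +0.000023° and the longitude by +0.000022°.
N–S: 0.000023° × 111195 m/° = 2.55748 m.
East–west at this latitude: 0.000022° × 111195 × cos 25.6366° ≈ 0.000022 × 100249 = 2.20547 m.
Combined displacement = (2.55748² + 2.20547²)^½ ≈ 3.3771 m.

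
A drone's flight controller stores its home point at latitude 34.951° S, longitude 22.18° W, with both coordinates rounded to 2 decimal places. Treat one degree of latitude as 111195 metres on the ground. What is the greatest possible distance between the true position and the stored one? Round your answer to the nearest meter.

719 meters

Rounding to 2 decimal places leaves each coordinate within ±0.005° of the true value.
N–S: 0.005° × 111195 m/° = 555.975 m.
E–W at 34.951°: 0.005° × 111195 × cos 34.951° = 0.005 × 111195 × 0.8196 ≈ 455.701 m.
Combining orthogonally: (555.975² + 455.701²)^½ ≈ 718.868 m.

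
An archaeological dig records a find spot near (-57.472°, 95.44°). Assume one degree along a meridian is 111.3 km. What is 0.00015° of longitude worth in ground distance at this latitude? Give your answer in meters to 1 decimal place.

9.0 meters

0.00015° of longitude at 57.472° is 0.00015 × 111300 × cos 57.472° ≈ 0.00015 × 59847.3 = 8.9771 m.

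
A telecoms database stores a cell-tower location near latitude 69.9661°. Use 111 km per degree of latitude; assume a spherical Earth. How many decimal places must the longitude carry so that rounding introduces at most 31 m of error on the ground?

3 decimal places

At 69.9661° one degree of longitude covers 111000 × cos 69.9661° ≈ 111000 × 0.3426 ≈ 38025.9 m.
With N decimal places the half-ulp bound is 0.5·10⁻ᴺ°, or 0.5·10⁻ᴺ × 38025.9 m on the ground.
Need 0.5 × 38025.9 × 10⁻ᴺ ≤ 31 → 10⁻ᴺ ≤ 1.630e-03, so N ≥ 2.79.
At 2 places the error can reach 190 m, but 3 places keeps it to 19 m.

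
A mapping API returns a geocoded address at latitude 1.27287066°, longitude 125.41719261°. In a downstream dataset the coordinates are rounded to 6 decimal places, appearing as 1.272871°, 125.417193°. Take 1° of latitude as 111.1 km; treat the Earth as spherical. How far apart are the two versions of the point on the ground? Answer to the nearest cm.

Δlat = 1.27287066 − 1.272871 = -0.00000034°; Δlon = 125.41719261 − 125.417193 = -0.00000039°.
N–S: -0.00000034° × 111100 m/° = -0.037774 m.
East–west at this latitude: -0.00000039° × 111100 × cos 1.27287° ≈ -0.00000039 × 111073 = -0.0433183 m.
Combined displacement = (0.037774² + 0.0433183²)^½ ≈ 0.0574748 m.
That is 0.0574748 m = 5.7475 cm.

6 cm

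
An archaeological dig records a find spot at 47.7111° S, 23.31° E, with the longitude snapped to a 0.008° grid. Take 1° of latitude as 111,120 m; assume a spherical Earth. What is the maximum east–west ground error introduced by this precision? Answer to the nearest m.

299 m

With a 0.008° grid the true value lies within half a step, ±0.008°/2 = ±0.004°, of the stored one.
At latitude 47.7111° a degree of longitude spans 111120 m × cos 47.7111° = 111120 × 0.6729 ≈ 74769.2 m.
Maximum E–W displacement: 0.004 × 74769.2 = 299.077 m.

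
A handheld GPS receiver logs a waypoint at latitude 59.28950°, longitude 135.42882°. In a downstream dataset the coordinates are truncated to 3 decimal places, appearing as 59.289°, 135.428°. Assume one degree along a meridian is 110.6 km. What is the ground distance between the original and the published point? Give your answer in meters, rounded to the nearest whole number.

72 meters

Δlat = 59.28950 − 59.289 = +0.00050°; Δlon = 135.42882 − 135.428 = +0.00082°.
North–south shift: 0.00050 × 110600 = 55.3 m.
East–west at this latitude: 0.00082° × 110600 × cos 59.289° ≈ 0.00082 × 56484.3 = 46.3171 m.
Distance: √(55.3² + 46.3171²) ≈ 72.1344 m.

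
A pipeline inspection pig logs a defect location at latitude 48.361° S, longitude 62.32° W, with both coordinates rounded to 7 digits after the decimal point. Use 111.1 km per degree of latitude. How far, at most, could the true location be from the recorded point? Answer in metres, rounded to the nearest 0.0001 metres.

Rounding to 7 decimal places leaves each coordinate within ±5e-08° of the true value.
Latitude error → 5e-08 × 111100 = 0.005555 m along the meridian.
E–W at 48.361°: 5e-08° × 111100 × cos 48.361° = 5e-08 × 111100 × 0.6644 ≈ 0.00369094 m.
The two errors are perpendicular, so the maximum displacement is √(0.005555² + 0.00369094²) ≈ 0.00666941 m.

0.0067 metres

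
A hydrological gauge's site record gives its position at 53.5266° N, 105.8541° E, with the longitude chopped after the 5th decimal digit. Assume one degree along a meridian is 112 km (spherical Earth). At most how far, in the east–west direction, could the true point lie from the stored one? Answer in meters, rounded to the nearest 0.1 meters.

0.7 meters

Truncating at 5 decimal places can drop up to a full unit in the last place, so the longitude may be off by as much as 1e-05°.
Parallels shrink by cos φ, so at 53.5266° a degree of longitude is 112000 × 0.5944 ≈ 66578.3 m.
East–west error: 1e-05° × 66578.3 m/° ≈ 0.665783 m.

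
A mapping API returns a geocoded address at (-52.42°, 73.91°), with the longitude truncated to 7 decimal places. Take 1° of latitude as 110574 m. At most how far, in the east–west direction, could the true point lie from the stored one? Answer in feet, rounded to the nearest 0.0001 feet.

0.0221 feet

Truncating at 7 decimal places can drop up to a full unit in the last place, so the longitude may be off by as much as 1e-07°.
Parallels shrink by cos φ, so at 52.42° a degree of longitude is 110574 × 0.6099 ≈ 67435.6 m.
East–west error: 1e-07° × 67435.6 m/° ≈ 0.00674356 m.
Converting: 0.00674356 m × 3.2808 ft/m ≈ 0.022125 ft.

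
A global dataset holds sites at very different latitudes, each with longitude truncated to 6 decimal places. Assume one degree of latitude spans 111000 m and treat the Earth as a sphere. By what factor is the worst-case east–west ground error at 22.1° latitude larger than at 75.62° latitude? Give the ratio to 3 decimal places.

Truncating at 6 decimal places can drop up to a full unit in the last place, so the longitude may be off by as much as 1e-06°.
At 22.1°: 1e-06° × 111000 × cos 22.1° = 1e-06 × 111000 × 0.9265 ≈ 0.10284 m.
Error at 75.62° = 1e-06° × 111000 × cos 75.62° ≈ 0.111 × 0.2484 = 0.027567 m.
The ratio reduces to cos 22.1° / cos 75.62° = 0.9265/0.2484 ≈ 3.7307.

3.731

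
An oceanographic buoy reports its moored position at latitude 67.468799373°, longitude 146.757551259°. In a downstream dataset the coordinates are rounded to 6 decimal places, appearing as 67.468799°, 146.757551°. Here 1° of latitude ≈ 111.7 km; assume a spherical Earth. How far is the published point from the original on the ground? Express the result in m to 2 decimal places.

0.04 m

The latitude changed by +0.000000373° and the longitude by +0.000000259°.
N–S: 0.000000373° × 111700 m/° = 0.0416641 m.
E–W at 67.4688°: 0.000000259° × 111700 × cos 67.4688° = 0.000000259 × 111700 × 0.3832 ≈ 0.0110857 m.
Distance: √(0.0416641² + 0.0110857²) ≈ 0.0431137 m.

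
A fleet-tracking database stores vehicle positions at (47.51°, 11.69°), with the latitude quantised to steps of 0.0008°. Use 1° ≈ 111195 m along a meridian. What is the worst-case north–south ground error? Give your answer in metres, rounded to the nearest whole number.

With a 0.0008° grid the true value lies within half a step, ±0.0008°/2 = ±0.0004°, of the stored one.
North–south distance: 0.0004° × 111195 m/° = 44.478 m.

44 metres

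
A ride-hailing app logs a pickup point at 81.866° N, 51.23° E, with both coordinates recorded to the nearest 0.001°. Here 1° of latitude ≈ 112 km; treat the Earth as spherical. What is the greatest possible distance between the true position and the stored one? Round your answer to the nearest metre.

Rounding to 3 decimal places leaves each coordinate within ±0.0005° of the true value.
North–south component: 0.0005° × 112000 = 56 m.
E–W at 81.866°: 0.0005° × 112000 × cos 81.866° = 0.0005 × 112000 × 0.1415 ≈ 7.92337 m.
The two errors are perpendicular, so the maximum displacement is √(56² + 7.92337²) ≈ 56.5578 m.

57 metres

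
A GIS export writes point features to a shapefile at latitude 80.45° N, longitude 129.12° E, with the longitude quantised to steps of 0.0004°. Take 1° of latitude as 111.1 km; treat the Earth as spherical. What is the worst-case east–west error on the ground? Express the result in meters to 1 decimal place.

With a 0.0004° grid the true value lies within half a step, ±0.0004°/2 = ±0.0002°, of the stored one.
One degree of longitude at 80.45° is 111100 × cos 80.45° ≈ 111100 × 0.1659 = 18432.4 m.
Maximum E–W displacement: 0.0002 × 18432.4 = 3.68648 m.

3.7 meters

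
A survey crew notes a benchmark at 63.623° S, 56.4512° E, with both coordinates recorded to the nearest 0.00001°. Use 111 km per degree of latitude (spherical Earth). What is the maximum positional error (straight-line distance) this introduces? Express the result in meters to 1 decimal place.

0.6 meters

Rounding to 5 decimal places leaves each coordinate within ±5e-06° of the true value.
N–S: 5e-06° × 111000 m/° = 0.555 m.
East–west component at 63.623°: 5e-06° × 111000 × cos 63.623° ≈ 5e-06 × 49314.6 ≈ 0.246573 m.
The two errors are perpendicular, so the maximum displacement is √(0.555² + 0.246573²) ≈ 0.607308 m.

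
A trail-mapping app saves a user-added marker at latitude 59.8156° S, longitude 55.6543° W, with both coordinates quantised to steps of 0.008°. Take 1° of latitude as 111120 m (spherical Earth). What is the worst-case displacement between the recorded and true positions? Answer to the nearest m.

With a 0.008° grid the true value lies within half a step, ±0.008°/2 = ±0.004°, of the stored one.
North–south component: 0.004° × 111120 = 444.48 m.
E–W at 59.8156°: 0.004° × 111120 × cos 59.8156° = 0.004 × 111120 × 0.5028 ≈ 223.478 m.
The two errors are perpendicular, so the maximum displacement is √(444.48² + 223.478²) ≈ 497.498 m.

497 m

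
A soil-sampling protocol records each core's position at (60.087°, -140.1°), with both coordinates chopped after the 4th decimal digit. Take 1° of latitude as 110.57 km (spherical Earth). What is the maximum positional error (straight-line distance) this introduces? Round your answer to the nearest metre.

12 metres

Truncating at 4 decimal places can drop up to a full unit in the last place, so each coordinate may be off by as much as 0.0001°.
Latitude error → 0.0001 × 110570 = 11.057 m along the meridian.
East–west component at 60.087°: 0.0001° × 110570 × cos 60.087° ≈ 0.0001 × 55139.5 ≈ 5.51395 m.
Worst case both components are at the extreme and orthogonal: √(11.057² + 5.51395²) ≈ 12.3556 m.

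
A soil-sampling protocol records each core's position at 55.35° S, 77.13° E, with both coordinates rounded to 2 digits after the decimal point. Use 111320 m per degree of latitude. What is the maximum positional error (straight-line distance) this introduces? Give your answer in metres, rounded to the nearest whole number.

Rounding to 2 decimal places leaves each coordinate within ±0.005° of the true value.
North–south component: 0.005° × 111320 = 556.6 m.
Longitude error → 0.005 × 111320 × cos 55.35° = 0.005 × 111320 × 0.5686 ≈ 316.462 m.
The two errors are perpendicular, so the maximum displacement is √(556.6² + 316.462²) ≈ 640.275 m.

640 metres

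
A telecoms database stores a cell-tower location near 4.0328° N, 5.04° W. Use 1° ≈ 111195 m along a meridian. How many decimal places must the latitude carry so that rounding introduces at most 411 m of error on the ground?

3 decimal places

One degree of latitude covers 111195 m.
Rounding to N decimal places gives at most 0.5 × 10⁻ᴺ degrees of error, i.e. 0.5 × 10⁻ᴺ × 111195 m.
Need 0.5 × 111195 × 10⁻ᴺ ≤ 411 → 10⁻ᴺ ≤ 7.392e-03, so N ≥ 2.13.
At 2 places the error can reach 556 m, but 3 places keeps it to 55.6 m.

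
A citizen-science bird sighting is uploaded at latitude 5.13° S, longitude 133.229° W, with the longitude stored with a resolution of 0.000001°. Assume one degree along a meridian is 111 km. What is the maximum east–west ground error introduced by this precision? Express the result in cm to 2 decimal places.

With a 0.000001° grid the true value lies within half a step, ±0.000001°/2 = ±5e-07°, of the stored one.
Parallels shrink by cos φ, so at 5.13° a degree of longitude is 111000 × 0.9960 ≈ 110555 m.
Maximum E–W displacement: 5e-07 × 110555 = 0.0552777 m.
That is 0.0552777 m = 5.5278 cm.

5.53 cm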